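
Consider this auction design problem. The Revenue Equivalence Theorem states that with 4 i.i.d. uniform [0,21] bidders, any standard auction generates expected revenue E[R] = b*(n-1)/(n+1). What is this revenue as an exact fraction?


Step 1: By Revenue Equivalence, expected revenue = b*(n-1)/(n+1)
Step 2: Substituting n = 4, b = 21
Step 3: Revenue = 21*(4-1)/(4+1) = 21*3/5
Step 4: Revenue = 63/5

63/5


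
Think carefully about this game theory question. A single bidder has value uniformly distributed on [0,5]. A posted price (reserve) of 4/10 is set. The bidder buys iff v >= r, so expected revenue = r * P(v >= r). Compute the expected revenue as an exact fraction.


Step 1: Posted price r = 2/5, value support [0,5]
Step 2: P(v >= r) = (5 - 2/5)/5 = 23/25
Step 3: Expected revenue = r * P(v >= r) = 2/5 * 23/25
Step 4: Revenue = 46/125

46/125


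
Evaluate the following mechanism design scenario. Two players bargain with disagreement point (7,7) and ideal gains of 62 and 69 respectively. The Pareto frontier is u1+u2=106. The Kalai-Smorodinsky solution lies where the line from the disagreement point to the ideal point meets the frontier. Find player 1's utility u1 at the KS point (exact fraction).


Step 1: At the KS point, (u1-d1)/r1 = (u2-d2)/r2 = t and u1+u2 = 106
Step 2: u1 = d1 + r1*t and u2 = d2 + r2*t, so (d1 + r1*t) + (d2 + r2*t) = 106
Step 3: t = (106 - 7 - 7)/(62 + 69) = 92/131
Step 4: u1 = d1 + r1*t = 7 + 62 * 92/131 = 6621/131
Step 5: (Check: u2 = d2 + r2*t = 7265/131; u1+u2 = 6621/131 + 7265/131 = 106, on the frontier.)

6621/131


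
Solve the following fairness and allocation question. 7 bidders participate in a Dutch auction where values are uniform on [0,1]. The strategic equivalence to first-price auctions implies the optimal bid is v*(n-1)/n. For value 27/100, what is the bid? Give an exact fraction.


Step 1: Dutch auctions are strategically equivalent to first-price auctions
Step 2: The equilibrium bid is b(v) = v*(n-1)/n
Step 3: b = 27/100 * 6/7
Step 4: b = 81/350

81/350


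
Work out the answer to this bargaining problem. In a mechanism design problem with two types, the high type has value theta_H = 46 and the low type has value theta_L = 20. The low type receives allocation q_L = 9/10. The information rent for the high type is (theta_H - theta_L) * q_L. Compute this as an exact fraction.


Step 1: theta_H - theta_L = 46 - 20 = 26
Step 2: Information rent = (theta_H - theta_L) * q_L
Step 3: = 26 * 9/10
Step 4: = 117/5

117/5


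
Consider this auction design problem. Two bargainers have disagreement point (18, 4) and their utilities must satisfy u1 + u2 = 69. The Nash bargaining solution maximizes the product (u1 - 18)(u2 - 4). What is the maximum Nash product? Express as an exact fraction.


Step 1: The Nash solution splits surplus symmetrically above the disagreement point
Step 2: u1 = (total + d1 - d2)/2 = (69 + 18 - 4)/2 = 83/2
Step 3: u2 = (total - d1 + d2)/2 = (69 - 18 + 4)/2 = 55/2
Step 4: Nash product = (83/2 - 18) * (55/2 - 4)
Step 5: = 47/2 * 47/2 = 2209/4

2209/4


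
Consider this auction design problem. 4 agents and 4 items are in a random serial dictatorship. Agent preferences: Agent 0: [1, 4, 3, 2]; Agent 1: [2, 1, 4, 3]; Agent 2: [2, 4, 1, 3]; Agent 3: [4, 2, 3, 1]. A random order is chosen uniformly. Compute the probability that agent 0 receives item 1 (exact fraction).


Step 1: Agent 0 wants item 1
Step 2: There are 24 possible orderings of agents
Step 3: In 18 orderings, agent 0 gets item 1
Step 4: Probability = 18/24 = 3/4

3/4


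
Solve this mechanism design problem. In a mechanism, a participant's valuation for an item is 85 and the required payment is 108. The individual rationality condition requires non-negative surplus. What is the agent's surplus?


Step 1: Surplus = value - payment = 85 - 108 = -23
Step 2: IR is violated (surplus < 0)

-23


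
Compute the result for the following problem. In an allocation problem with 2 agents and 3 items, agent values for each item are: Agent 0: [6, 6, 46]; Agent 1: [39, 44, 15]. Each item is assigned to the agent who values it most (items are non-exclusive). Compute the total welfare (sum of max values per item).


Step 1: For each item, find the maximum value among all agents.
Step 2: Item 0 -> Agent 1 (value 39)
Step 3: Item 1 -> Agent 1 (value 44)
Step 4: Item 2 -> Agent 0 (value 46)
Step 5: Total welfare = 39 + 44 + 46 = 129

129


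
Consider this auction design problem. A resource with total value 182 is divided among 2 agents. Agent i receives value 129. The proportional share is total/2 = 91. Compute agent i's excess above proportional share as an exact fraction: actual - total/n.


Step 1: Proportional share = 182/2 = 91
Step 2: Agent's actual allocation = 129
Step 3: Excess = 129 - 91 = 38

38


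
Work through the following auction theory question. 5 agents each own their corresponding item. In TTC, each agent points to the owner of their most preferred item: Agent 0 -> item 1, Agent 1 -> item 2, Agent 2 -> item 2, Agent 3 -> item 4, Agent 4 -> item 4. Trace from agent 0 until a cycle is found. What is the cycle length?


Step 1: Trace the pointer graph from agent 0: 0 -> 1 -> 2 -> 2
Step 2: A cycle is detected when we revisit agent 2
Step 3: The cycle is: 2 -> 2
Step 4: Cycle length = 1

1


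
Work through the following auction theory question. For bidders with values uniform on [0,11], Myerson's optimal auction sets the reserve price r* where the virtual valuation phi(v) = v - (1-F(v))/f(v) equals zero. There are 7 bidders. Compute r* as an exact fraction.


Step 1: For U[0,11], F(v) = v/11 and f(v) = 1/11
Step 2: phi(v) = v - (1 - v/11)/(1/11) = v - (11 - v) = 2v - 11
Step 3: Set phi(r*) = 0: 2r* - 11 = 0
Step 4: r* = 11/2 (the number of bidders n = 7 does not enter)

11/2


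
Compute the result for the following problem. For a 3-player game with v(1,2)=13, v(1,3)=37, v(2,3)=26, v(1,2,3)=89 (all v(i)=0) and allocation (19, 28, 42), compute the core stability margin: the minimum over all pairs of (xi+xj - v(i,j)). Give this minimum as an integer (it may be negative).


Step 1: Slack for coalition (1,2): x1+x2 - v12 = 47 - 13 = 34
Step 2: Slack for coalition (1,3): x1+x3 - v13 = 61 - 37 = 24
Step 3: Slack for coalition (2,3): x2+x3 - v23 = 70 - 26 = 44
Step 4: Minimum slack = min(34, 24, 44) = 24, attained by (1,3); no pair can gain by deviating, so the allocation is in the core

24


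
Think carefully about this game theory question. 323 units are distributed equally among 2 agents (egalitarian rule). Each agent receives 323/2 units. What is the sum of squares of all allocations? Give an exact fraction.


Step 1: Each agent's share = 323/2
Step 2: Square of each share = (323/2)^2 = 104329/4
Step 3: Sum of squares = 2 * 104329/4 = 104329/2

104329/2


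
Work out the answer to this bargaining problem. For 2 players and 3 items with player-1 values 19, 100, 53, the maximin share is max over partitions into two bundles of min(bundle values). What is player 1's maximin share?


Step 1: Item values = 19, 100, 53
Step 2: Enumerate all 2-bundle partitions and take the smaller bundle:
  Partition 1: {19} vs {100,53} -> bundles 19, 153; min = 19
  Partition 2: {100} vs {19,53} -> bundles 100, 72; min = 72
  Partition 3: {53} vs {19,100} -> bundles 53, 119; min = 53
Step 3: MMS = max(19, 72, 53) = 72

72


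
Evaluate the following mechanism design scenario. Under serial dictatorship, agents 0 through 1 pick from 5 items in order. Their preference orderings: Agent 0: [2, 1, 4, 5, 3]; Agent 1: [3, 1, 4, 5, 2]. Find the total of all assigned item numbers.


Step 1: Agent 0 picks item 2
Step 2: Agent 1 picks item 3
Step 3: Sum = 2 + 3 = 5

5


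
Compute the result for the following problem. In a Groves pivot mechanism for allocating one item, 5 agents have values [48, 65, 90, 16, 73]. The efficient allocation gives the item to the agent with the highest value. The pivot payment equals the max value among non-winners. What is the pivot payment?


Step 1: The efficient winner is agent 2 with value 90
Step 2: Other agents' values: [48, 65, 16, 73]
Step 3: Pivot payment = max(others) = 73
Step 4: The winner pays 73

73


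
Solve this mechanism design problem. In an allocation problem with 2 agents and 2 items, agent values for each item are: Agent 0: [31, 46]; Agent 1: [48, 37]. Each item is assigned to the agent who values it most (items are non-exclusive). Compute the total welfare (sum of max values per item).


Step 1: For each item, find the maximum value among all agents.
Step 2: Item 0 -> Agent 1 (value 48)
Step 3: Item 1 -> Agent 0 (value 46)
Step 4: Total welfare = 48 + 46 = 94

94


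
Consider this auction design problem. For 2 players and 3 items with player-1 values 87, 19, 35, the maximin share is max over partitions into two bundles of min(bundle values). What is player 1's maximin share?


Step 1: Item values = 87, 19, 35
Step 2: Enumerate all 2-bundle partitions and take the smaller bundle:
  Partition 1: {87} vs {19,35} -> bundles 87, 54; min = 54
  Partition 2: {19} vs {87,35} -> bundles 19, 122; min = 19
  Partition 3: {35} vs {87,19} -> bundles 35, 106; min = 35
Step 3: MMS = max(54, 19, 35) = 54

54


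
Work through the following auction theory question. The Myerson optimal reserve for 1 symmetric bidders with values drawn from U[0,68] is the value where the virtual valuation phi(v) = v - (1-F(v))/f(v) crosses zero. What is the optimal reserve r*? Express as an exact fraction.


Step 1: For U[0,68], F(v) = v/68 and f(v) = 1/68
Step 2: phi(v) = v - (1 - v/68)/(1/68) = v - (68 - v) = 2v - 68
Step 3: Set phi(r*) = 0: 2r* - 68 = 0
Step 4: r* = 68/2 = 34 (the number of bidders n = 1 does not enter)

34


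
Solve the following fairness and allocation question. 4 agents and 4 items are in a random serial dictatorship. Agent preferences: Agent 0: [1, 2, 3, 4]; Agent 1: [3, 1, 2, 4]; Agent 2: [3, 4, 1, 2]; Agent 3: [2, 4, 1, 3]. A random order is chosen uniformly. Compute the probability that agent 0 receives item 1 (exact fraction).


Step 1: Agent 0 wants item 1
Step 2: There are 24 possible orderings of agents
Step 3: In 20 orderings, agent 0 gets item 1
Step 4: Probability = 20/24 = 5/6

5/6


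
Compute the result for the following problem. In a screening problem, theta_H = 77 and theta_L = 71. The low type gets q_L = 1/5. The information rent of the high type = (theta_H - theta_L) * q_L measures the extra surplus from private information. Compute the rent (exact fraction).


Step 1: theta_H - theta_L = 77 - 71 = 6
Step 2: Information rent = (theta_H - theta_L) * q_L
Step 3: = 6 * 1/5
Step 4: = 6/5

6/5


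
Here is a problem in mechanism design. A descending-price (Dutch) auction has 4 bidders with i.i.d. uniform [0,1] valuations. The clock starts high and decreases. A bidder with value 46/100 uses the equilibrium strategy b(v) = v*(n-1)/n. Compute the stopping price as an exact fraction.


Step 1: Dutch auctions are strategically equivalent to first-price auctions
Step 2: The equilibrium bid is b(v) = v*(n-1)/n
Step 3: b = 23/50 * 3/4
Step 4: b = 69/200

69/200


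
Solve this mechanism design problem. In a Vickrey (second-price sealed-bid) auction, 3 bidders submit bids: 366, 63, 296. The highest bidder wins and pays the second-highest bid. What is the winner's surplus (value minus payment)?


Step 1: Sort bids in descending order: 366, 296, 63
Step 2: The winning bid is the highest: 366
Step 3: The payment equals the second-highest bid: 296
Step 4: Surplus = winner's bid - payment = 366 - 296 = 70

70


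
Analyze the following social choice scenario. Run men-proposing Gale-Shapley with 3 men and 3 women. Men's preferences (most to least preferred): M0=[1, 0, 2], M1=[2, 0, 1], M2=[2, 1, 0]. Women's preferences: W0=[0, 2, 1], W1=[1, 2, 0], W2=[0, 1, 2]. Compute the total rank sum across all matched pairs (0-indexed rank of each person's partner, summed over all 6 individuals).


Step 1: Run Gale-Shapley (men propose, women hold best offer):
  M0 proposes to W1; she accepts
  M1 proposes to W2; she accepts
  M2 proposes to W2; rejected
  M2 proposes to W1; she switches from M0
  M0 proposes to W0; she accepts
Step 2: Final matching: W0-M0, W1-M2, W2-M1
Step 3: 0-indexed ranks (man's rank of his match, then woman's): 1 + 0 + 1 + 1 + 0 + 1
Step 4: Total rank sum = 4

4


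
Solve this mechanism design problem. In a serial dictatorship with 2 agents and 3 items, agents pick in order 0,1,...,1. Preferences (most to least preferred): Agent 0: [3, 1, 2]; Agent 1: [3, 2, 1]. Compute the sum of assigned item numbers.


Step 1: Agent 0 picks item 3
Step 2: Agent 1 picks item 2
Step 3: Sum = 3 + 2 = 5

5


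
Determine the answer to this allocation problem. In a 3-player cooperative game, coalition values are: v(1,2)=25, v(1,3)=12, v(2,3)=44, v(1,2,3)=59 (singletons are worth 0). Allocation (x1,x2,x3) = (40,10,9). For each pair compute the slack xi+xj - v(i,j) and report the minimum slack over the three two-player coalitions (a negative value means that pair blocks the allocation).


Step 1: Slack for coalition (1,2): x1+x2 - v12 = 50 - 25 = 25
Step 2: Slack for coalition (1,3): x1+x3 - v13 = 49 - 12 = 37
Step 3: Slack for coalition (2,3): x2+x3 - v23 = 19 - 44 = -25
Step 4: Minimum slack = min(25, 37, -25) = -25, attained by (2,3); coalition (2,3) can block (slack < 0), so the allocation is not in the core

-25


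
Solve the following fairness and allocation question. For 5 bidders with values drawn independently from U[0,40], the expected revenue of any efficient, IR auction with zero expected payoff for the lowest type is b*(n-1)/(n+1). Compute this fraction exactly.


Step 1: By Revenue Equivalence, expected revenue = b*(n-1)/(n+1)
Step 2: Substituting n = 5, b = 40
Step 3: Revenue = 40*(5-1)/(5+1) = 40*4/6
Step 4: Revenue = 160/6 = 80/3

80/3


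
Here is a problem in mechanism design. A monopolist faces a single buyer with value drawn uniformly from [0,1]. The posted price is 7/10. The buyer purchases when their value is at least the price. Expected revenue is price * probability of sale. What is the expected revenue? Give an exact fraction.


Step 1: Posted price r = 7/10, value support [0,1]
Step 2: P(v >= r) = (1 - 7/10)/1 = 3/10
Step 3: Expected revenue = r * P(v >= r) = 7/10 * 3/10
Step 4: Revenue = 21/100

21/100


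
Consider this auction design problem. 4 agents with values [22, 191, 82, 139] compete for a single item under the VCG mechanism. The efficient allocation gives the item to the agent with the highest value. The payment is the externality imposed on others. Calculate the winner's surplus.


Step 1: The winner is the agent with the highest value: agent 1 with value 191
Step 2: Values of other agents: [22, 82, 139]
Step 3: VCG payment = max of others' values = 139
Step 4: Surplus = 191 - 139 = 52

52


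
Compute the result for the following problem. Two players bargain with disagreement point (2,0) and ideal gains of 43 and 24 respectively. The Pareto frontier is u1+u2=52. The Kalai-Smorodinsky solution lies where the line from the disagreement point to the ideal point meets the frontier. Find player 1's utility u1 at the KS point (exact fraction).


Step 1: At the KS point, (u1-d1)/r1 = (u2-d2)/r2 = t and u1+u2 = 52
Step 2: u1 = d1 + r1*t and u2 = d2 + r2*t, so (d1 + r1*t) + (d2 + r2*t) = 52
Step 3: t = (52 - 2 - 0)/(43 + 24) = 50/67
Step 4: u1 = d1 + r1*t = 2 + 43 * 50/67 = 2284/67
Step 5: (Check: u2 = d2 + r2*t = 1200/67; u1+u2 = 2284/67 + 1200/67 = 52, on the frontier.)

2284/67


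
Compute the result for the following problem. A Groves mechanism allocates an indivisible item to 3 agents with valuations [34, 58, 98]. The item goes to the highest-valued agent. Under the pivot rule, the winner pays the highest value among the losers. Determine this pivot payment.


Step 1: The efficient winner is agent 2 with value 98
Step 2: Other agents' values: [34, 58]
Step 3: Pivot payment = max(others) = 58
Step 4: The winner pays 58

58


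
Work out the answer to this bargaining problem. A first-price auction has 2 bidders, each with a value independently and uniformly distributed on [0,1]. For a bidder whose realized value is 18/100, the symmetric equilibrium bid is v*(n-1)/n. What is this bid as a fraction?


Step 1: The symmetric BNE bidding function is b(v) = v * (n-1) / n
Step 2: Substitute v = 9/50 and n = 2
Step 3: b = 9/50 * 1/2
Step 4: b = 9/100

9/100


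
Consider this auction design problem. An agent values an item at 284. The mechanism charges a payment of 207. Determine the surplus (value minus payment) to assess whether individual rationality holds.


Step 1: Surplus = value - payment = 284 - 207 = 77
Step 2: IR is satisfied (surplus >= 0)

77


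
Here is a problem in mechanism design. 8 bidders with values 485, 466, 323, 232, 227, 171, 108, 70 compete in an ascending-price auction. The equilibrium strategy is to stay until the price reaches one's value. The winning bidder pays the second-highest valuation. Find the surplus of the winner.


Step 1: Identify the highest value: 485
Step 2: Identify the second-highest value: 466
Step 3: The final price = second-highest value = 466
Step 4: Surplus = 485 - 466 = 19

19


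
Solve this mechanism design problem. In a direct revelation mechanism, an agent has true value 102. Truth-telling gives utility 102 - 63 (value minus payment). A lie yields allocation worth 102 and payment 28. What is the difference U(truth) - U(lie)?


Step 1: U(truth) = value - payment = 102 - 63 = 39
Step 2: U(lie) = allocation - payment = 102 - 28 = 74
Step 3: IC gap = 39 - 74 = -35

-35


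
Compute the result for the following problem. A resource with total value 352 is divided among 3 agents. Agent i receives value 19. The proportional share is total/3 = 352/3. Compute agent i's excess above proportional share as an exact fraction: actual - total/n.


Step 1: Proportional share = 352/3
Step 2: Agent's actual allocation = 19
Step 3: Excess = 19 - 352/3 = -295/3

-295/3


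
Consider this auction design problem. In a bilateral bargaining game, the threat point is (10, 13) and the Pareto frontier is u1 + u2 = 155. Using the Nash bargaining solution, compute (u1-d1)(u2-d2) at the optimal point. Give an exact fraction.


Step 1: The Nash solution splits surplus symmetrically above the disagreement point
Step 2: u1 = (total + d1 - d2)/2 = (155 + 10 - 13)/2 = 76
Step 3: u2 = (total - d1 + d2)/2 = (155 - 10 + 13)/2 = 79
Step 4: Nash product = (76 - 10) * (79 - 13)
Step 5: = 66 * 66 = 4356

4356


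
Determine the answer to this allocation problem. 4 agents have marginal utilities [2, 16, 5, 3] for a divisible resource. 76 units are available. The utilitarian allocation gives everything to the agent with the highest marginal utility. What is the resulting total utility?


Step 1: The marginal utilities are [2, 16, 5, 3]
Step 2: The highest marginal utility is 16
Step 3: All 76 units go to that agent
Step 4: Total utility = 16 * 76 = 1216

1216


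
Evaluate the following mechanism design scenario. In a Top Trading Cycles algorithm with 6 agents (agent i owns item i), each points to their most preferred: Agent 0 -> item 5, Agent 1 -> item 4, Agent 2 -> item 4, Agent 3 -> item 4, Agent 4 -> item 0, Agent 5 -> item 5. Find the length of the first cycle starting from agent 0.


Step 1: Trace the pointer graph from agent 0: 0 -> 5 -> 5
Step 2: A cycle is detected when we revisit agent 5
Step 3: The cycle is: 5 -> 5
Step 4: Cycle length = 1

1


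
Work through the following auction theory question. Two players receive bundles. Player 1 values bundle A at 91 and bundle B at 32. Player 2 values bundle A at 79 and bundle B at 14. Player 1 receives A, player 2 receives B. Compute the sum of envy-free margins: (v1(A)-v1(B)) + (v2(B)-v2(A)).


Step 1: Player 1's margin = v1(A) - v1(B) = 91 - 32 = 59
Step 2: Player 2's margin = v2(B) - v2(A) = 14 - 79 = -65
Step 3: Total margin = 59 + -65 = -6

-6


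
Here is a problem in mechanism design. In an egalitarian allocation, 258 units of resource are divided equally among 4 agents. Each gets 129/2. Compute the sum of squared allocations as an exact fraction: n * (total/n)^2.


Step 1: Each agent's share = 258/4 = 129/2
Step 2: Square of each share = (129/2)^2 = 16641/4
Step 3: Sum of squares = 4 * 16641/4 = 16641

16641


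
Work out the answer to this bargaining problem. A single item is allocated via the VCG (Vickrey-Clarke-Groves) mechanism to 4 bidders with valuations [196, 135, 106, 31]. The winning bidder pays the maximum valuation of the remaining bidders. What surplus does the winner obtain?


Step 1: The winner is the agent with the highest value: agent 0 with value 196
Step 2: Values of other agents: [135, 106, 31]
Step 3: VCG payment = max of others' values = 135
Step 4: Surplus = 196 - 135 = 61

61


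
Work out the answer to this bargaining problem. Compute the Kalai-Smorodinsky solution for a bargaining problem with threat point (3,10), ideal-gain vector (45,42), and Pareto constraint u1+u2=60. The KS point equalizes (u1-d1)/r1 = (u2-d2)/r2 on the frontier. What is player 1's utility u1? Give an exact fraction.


Step 1: At the KS point, (u1-d1)/r1 = (u2-d2)/r2 = t and u1+u2 = 60
Step 2: u1 = d1 + r1*t and u2 = d2 + r2*t, so (d1 + r1*t) + (d2 + r2*t) = 60
Step 3: t = (60 - 3 - 10)/(45 + 42) = 47/87
Step 4: u1 = d1 + r1*t = 3 + 45 * 47/87 = 792/29
Step 5: (Check: u2 = d2 + r2*t = 948/29; u1+u2 = 792/29 + 948/29 = 60, on the frontier.)

792/29


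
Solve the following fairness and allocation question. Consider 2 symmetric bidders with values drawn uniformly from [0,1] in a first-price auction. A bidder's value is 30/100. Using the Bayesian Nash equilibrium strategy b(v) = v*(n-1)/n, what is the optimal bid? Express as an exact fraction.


Step 1: The symmetric BNE bidding function is b(v) = v * (n-1) / n
Step 2: Substitute v = 3/10 and n = 2
Step 3: b = 3/10 * 1/2
Step 4: b = 3/20

3/20


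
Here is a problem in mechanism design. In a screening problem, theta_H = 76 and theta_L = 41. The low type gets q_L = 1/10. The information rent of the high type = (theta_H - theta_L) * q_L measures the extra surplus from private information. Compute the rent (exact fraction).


Step 1: theta_H - theta_L = 76 - 41 = 35
Step 2: Information rent = (theta_H - theta_L) * q_L
Step 3: = 35 * 1/10
Step 4: = 7/2

7/2


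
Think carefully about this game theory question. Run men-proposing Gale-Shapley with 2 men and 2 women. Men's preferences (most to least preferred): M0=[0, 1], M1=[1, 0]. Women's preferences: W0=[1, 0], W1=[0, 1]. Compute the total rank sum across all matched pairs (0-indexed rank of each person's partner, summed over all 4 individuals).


Step 1: Run Gale-Shapley (men propose, women hold best offer):
  M0 proposes to W0; she accepts
  M1 proposes to W1; she accepts
Step 2: Final matching: W0-M0, W1-M1
Step 3: 0-indexed ranks (man's rank of his match, then woman's): 0 + 1 + 0 + 1
Step 4: Total rank sum = 2

2


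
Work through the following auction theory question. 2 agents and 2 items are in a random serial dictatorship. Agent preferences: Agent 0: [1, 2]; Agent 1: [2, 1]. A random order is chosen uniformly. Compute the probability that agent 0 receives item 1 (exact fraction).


Step 1: Agent 0 wants item 1
Step 2: There are 2 possible orderings of agents
Step 3: In 2 orderings, agent 0 gets item 1
Step 4: Probability = 2/2 = 1

1


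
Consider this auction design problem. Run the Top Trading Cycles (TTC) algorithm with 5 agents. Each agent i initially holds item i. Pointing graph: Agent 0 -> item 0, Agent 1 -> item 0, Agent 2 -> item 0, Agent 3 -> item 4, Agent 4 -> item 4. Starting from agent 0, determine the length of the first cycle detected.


Step 1: Trace the pointer graph from agent 0: 0 -> 0
Step 2: A cycle is detected when we revisit agent 0
Step 3: The cycle is: 0 -> 0
Step 4: Cycle length = 1

1


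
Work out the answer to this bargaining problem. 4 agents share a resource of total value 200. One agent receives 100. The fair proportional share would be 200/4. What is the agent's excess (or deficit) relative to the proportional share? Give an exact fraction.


Step 1: Proportional share = 200/4 = 50
Step 2: Agent's actual allocation = 100
Step 3: Excess = 100 - 50 = 50

50


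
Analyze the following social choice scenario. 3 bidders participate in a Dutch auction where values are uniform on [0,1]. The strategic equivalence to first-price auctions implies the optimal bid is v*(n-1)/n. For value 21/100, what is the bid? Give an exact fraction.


Step 1: Dutch auctions are strategically equivalent to first-price auctions
Step 2: The equilibrium bid is b(v) = v*(n-1)/n
Step 3: b = 21/100 * 2/3
Step 4: b = 7/50

7/50


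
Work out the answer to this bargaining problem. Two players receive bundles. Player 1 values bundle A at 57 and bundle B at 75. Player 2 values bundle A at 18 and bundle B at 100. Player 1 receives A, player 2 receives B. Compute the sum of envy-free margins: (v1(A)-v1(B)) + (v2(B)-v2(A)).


Step 1: Player 1's margin = v1(A) - v1(B) = 57 - 75 = -18
Step 2: Player 2's margin = v2(B) - v2(A) = 100 - 18 = 82
Step 3: Total margin = -18 + 82 = 64

64


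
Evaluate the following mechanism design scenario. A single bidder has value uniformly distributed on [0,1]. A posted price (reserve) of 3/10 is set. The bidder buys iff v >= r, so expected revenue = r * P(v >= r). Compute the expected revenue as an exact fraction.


Step 1: Posted price r = 3/10, value support [0,1]
Step 2: P(v >= r) = (1 - 3/10)/1 = 7/10
Step 3: Expected revenue = r * P(v >= r) = 3/10 * 7/10
Step 4: Revenue = 21/100

21/100


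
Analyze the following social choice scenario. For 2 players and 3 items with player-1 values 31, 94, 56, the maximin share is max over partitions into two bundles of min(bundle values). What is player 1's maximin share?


Step 1: Item values = 31, 94, 56
Step 2: Enumerate all 2-bundle partitions and take the smaller bundle:
  Partition 1: {31} vs {94,56} -> bundles 31, 150; min = 31
  Partition 2: {94} vs {31,56} -> bundles 94, 87; min = 87
  Partition 3: {56} vs {31,94} -> bundles 56, 125; min = 56
Step 3: MMS = max(31, 87, 56) = 87

87


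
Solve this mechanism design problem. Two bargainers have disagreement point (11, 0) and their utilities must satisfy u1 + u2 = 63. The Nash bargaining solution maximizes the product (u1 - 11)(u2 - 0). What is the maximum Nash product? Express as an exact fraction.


Step 1: The Nash solution splits surplus symmetrically above the disagreement point
Step 2: u1 = (total + d1 - d2)/2 = (63 + 11 - 0)/2 = 37
Step 3: u2 = (total - d1 + d2)/2 = (63 - 11 + 0)/2 = 26
Step 4: Nash product = (37 - 11) * (26 - 0)
Step 5: = 26 * 26 = 676

676


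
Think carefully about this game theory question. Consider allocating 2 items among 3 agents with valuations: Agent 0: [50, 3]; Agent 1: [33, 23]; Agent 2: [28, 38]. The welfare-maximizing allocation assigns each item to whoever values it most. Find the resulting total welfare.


Step 1: For each item, find the maximum value among all agents.
Step 2: Item 0 -> Agent 0 (value 50)
Step 3: Item 1 -> Agent 2 (value 38)
Step 4: Total welfare = 50 + 38 = 88

88


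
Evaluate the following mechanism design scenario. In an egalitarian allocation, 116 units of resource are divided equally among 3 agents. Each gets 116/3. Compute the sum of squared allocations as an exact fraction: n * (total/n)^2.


Step 1: Each agent's share = 116/3
Step 2: Square of each share = (116/3)^2 = 13456/9
Step 3: Sum of squares = 3 * 13456/9 = 13456/3

13456/3


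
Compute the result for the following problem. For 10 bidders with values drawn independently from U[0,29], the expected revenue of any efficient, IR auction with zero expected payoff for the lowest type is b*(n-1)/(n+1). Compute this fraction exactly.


Step 1: By Revenue Equivalence, expected revenue = b*(n-1)/(n+1)
Step 2: Substituting n = 10, b = 29
Step 3: Revenue = 29*(10-1)/(10+1) = 29*9/11
Step 4: Revenue = 261/11

261/11


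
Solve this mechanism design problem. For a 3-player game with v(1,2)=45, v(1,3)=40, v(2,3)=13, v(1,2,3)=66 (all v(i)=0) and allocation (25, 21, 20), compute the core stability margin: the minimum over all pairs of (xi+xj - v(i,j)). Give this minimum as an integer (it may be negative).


Step 1: Slack for coalition (1,2): x1+x2 - v12 = 46 - 45 = 1
Step 2: Slack for coalition (1,3): x1+x3 - v13 = 45 - 40 = 5
Step 3: Slack for coalition (2,3): x2+x3 - v23 = 41 - 13 = 28
Step 4: Minimum slack = min(1, 5, 28) = 1, attained by (1,2); no pair can gain by deviating, so the allocation is in the core

1


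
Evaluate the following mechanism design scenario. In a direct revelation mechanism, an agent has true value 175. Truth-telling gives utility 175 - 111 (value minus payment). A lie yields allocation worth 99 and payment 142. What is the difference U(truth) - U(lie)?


Step 1: U(truth) = value - payment = 175 - 111 = 64
Step 2: U(lie) = allocation - payment = 99 - 142 = -43
Step 3: IC gap = 64 - (-43) = 107

107


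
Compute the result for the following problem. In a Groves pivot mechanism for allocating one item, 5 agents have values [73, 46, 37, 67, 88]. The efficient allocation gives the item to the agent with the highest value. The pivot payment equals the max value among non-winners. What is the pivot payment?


Step 1: The efficient winner is agent 4 with value 88
Step 2: Other agents' values: [73, 46, 37, 67]
Step 3: Pivot payment = max(others) = 73
Step 4: The winner pays 73

73


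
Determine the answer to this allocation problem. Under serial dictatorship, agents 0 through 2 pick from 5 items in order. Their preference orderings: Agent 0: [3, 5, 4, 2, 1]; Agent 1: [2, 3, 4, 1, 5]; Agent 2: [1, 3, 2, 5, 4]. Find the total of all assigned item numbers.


Step 1: Agent 0 picks item 3
Step 2: Agent 1 picks item 2
Step 3: Agent 2 picks item 1
Step 4: Sum = 3 + 2 + 1 = 6

6


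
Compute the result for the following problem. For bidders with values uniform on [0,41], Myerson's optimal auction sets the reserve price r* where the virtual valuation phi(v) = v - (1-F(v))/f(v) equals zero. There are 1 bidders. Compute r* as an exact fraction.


Step 1: For U[0,41], F(v) = v/41 and f(v) = 1/41
Step 2: phi(v) = v - (1 - v/41)/(1/41) = v - (41 - v) = 2v - 41
Step 3: Set phi(r*) = 0: 2r* - 41 = 0
Step 4: r* = 41/2 (the number of bidders n = 1 does not enter)

41/2


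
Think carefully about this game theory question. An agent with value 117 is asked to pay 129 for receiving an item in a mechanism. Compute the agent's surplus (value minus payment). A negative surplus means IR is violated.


Step 1: Surplus = value - payment = 117 - 129 = -12
Step 2: IR is violated (surplus < 0)

-12


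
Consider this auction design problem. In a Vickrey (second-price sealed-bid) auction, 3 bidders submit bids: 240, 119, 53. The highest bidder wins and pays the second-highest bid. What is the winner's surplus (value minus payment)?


Step 1: Sort bids in descending order: 240, 119, 53
Step 2: The winning bid is the highest: 240
Step 3: The payment equals the second-highest bid: 119
Step 4: Surplus = winner's bid - payment = 240 - 119 = 121

121


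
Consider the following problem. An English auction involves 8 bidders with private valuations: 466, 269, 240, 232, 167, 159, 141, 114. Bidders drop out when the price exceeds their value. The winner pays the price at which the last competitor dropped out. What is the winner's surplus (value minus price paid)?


Step 1: Identify the highest value: 466
Step 2: Identify the second-highest value: 269
Step 3: The final price = second-highest value = 269
Step 4: Surplus = 466 - 269 = 197

197


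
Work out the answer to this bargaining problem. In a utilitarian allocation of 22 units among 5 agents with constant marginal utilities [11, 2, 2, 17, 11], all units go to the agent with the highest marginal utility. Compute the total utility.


Step 1: The marginal utilities are [11, 2, 2, 17, 11]
Step 2: The highest marginal utility is 17
Step 3: All 22 units go to that agent
Step 4: Total utility = 17 * 22 = 374

374


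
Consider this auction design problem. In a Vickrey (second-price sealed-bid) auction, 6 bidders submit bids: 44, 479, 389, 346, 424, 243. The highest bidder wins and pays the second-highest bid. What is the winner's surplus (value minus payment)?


Step 1: Sort bids in descending order: 479, 424, 389, 346, 243, 44
Step 2: The winning bid is the highest: 479
Step 3: The payment equals the second-highest bid: 424
Step 4: Surplus = winner's bid - payment = 479 - 424 = 55

55


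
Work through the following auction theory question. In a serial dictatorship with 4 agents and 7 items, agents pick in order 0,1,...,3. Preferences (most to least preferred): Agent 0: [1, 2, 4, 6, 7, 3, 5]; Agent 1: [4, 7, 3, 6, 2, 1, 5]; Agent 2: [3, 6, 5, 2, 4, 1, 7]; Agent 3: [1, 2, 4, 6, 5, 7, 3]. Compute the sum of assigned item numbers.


Step 1: Agent 0 picks item 1
Step 2: Agent 1 picks item 4
Step 3: Agent 2 picks item 3
Step 4: Agent 3 picks item 2
Step 5: Sum = 1 + 4 + 3 + 2 = 10

10


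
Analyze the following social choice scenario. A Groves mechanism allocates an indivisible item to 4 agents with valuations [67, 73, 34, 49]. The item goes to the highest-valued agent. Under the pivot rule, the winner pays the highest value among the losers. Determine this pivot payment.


Step 1: The efficient winner is agent 1 with value 73
Step 2: Other agents' values: [67, 34, 49]
Step 3: Pivot payment = max(others) = 67
Step 4: The winner pays 67

67


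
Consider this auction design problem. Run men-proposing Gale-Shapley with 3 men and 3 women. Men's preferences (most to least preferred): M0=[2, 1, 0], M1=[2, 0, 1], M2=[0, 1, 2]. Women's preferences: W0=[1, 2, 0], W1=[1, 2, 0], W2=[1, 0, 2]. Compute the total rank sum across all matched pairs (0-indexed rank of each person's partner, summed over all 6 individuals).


Step 1: Run Gale-Shapley (men propose, women hold best offer):
  M0 proposes to W2; she accepts
  M1 proposes to W2; she switches from M0
  M2 proposes to W0; she accepts
  M0 proposes to W1; she accepts
Step 2: Final matching: W0-M2, W1-M0, W2-M1
Step 3: 0-indexed ranks (man's rank of his match, then woman's): 0 + 1 + 1 + 2 + 0 + 0
Step 4: Total rank sum = 4

4


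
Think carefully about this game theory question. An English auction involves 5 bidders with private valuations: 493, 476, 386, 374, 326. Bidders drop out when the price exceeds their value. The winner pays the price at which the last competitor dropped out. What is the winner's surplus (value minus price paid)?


Step 1: Identify the highest value: 493
Step 2: Identify the second-highest value: 476
Step 3: The final price = second-highest value = 476
Step 4: Surplus = 493 - 476 = 17

17


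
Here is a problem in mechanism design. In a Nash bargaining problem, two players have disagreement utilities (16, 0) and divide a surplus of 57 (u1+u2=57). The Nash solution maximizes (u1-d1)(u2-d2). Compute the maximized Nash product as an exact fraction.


Step 1: The Nash solution splits surplus symmetrically above the disagreement point
Step 2: u1 = (total + d1 - d2)/2 = (57 + 16 - 0)/2 = 73/2
Step 3: u2 = (total - d1 + d2)/2 = (57 - 16 + 0)/2 = 41/2
Step 4: Nash product = (73/2 - 16) * (41/2 - 0)
Step 5: = 41/2 * 41/2 = 1681/4

1681/4


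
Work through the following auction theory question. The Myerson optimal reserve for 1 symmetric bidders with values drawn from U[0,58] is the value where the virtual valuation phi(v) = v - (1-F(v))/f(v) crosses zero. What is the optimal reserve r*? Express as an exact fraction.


Step 1: For U[0,58], F(v) = v/58 and f(v) = 1/58
Step 2: phi(v) = v - (1 - v/58)/(1/58) = v - (58 - v) = 2v - 58
Step 3: Set phi(r*) = 0: 2r* - 58 = 0
Step 4: r* = 58/2 = 29 (the number of bidders n = 1 does not enter)

29


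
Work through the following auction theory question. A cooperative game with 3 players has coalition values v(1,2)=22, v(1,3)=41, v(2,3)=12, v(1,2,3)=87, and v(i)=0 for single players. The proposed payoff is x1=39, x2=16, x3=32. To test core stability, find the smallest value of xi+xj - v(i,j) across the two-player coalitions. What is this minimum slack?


Step 1: Slack for coalition (1,2): x1+x2 - v12 = 55 - 22 = 33
Step 2: Slack for coalition (1,3): x1+x3 - v13 = 71 - 41 = 30
Step 3: Slack for coalition (2,3): x2+x3 - v23 = 48 - 12 = 36
Step 4: Minimum slack = min(33, 30, 36) = 30, attained by (1,3); no pair can gain by deviating, so the allocation is in the core

30


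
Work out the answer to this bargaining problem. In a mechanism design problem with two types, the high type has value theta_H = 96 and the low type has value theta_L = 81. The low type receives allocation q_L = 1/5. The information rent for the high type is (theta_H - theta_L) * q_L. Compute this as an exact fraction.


Step 1: theta_H - theta_L = 96 - 81 = 15
Step 2: Information rent = (theta_H - theta_L) * q_L
Step 3: = 15 * 1/5
Step 4: = 3

3


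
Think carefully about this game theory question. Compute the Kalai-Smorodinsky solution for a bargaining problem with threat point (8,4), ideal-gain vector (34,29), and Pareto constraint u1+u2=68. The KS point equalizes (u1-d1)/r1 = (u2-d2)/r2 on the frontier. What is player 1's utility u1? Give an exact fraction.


Step 1: At the KS point, (u1-d1)/r1 = (u2-d2)/r2 = t and u1+u2 = 68
Step 2: u1 = d1 + r1*t and u2 = d2 + r2*t, so (d1 + r1*t) + (d2 + r2*t) = 68
Step 3: t = (68 - 8 - 4)/(34 + 29) = 56/63 = 8/9
Step 4: u1 = d1 + r1*t = 8 + 34 * 8/9 = 344/9
Step 5: (Check: u2 = d2 + r2*t = 268/9; u1+u2 = 344/9 + 268/9 = 68, on the frontier.)

344/9


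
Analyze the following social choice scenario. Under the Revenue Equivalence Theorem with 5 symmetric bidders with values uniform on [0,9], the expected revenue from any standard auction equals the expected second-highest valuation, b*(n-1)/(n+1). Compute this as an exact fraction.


Step 1: By Revenue Equivalence, expected revenue = b*(n-1)/(n+1)
Step 2: Substituting n = 5, b = 9
Step 3: Revenue = 9*(5-1)/(5+1) = 9*4/6
Step 4: Revenue = 36/6 = 6

6


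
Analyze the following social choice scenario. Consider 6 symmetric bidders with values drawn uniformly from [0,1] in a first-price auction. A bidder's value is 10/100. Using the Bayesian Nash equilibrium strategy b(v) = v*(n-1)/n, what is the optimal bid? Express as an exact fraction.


Step 1: The symmetric BNE bidding function is b(v) = v * (n-1) / n
Step 2: Substitute v = 1/10 and n = 6
Step 3: b = 1/10 * 5/6
Step 4: b = 1/12

1/12


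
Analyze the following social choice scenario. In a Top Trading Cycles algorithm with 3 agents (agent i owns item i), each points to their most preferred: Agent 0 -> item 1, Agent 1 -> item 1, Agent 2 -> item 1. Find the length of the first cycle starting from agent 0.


Step 1: Trace the pointer graph from agent 0: 0 -> 1 -> 1
Step 2: A cycle is detected when we revisit agent 1
Step 3: The cycle is: 1 -> 1
Step 4: Cycle length = 1

1


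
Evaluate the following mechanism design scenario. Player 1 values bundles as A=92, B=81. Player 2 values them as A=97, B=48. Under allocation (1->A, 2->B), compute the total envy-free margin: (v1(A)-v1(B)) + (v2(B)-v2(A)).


Step 1: Player 1's margin = v1(A) - v1(B) = 92 - 81 = 11
Step 2: Player 2's margin = v2(B) - v2(A) = 48 - 97 = -49
Step 3: Total margin = 11 + -49 = -38

-38


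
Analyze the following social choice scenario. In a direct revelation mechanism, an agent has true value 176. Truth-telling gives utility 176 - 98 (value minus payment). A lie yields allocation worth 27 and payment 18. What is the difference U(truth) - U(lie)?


Step 1: U(truth) = value - payment = 176 - 98 = 78
Step 2: U(lie) = allocation - payment = 27 - 18 = 9
Step 3: IC gap = 78 - 9 = 69

69


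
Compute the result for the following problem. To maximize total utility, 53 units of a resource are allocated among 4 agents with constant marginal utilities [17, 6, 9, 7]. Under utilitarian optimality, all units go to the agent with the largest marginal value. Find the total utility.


Step 1: The marginal utilities are [17, 6, 9, 7]
Step 2: The highest marginal utility is 17
Step 3: All 53 units go to that agent
Step 4: Total utility = 17 * 53 = 901

901
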